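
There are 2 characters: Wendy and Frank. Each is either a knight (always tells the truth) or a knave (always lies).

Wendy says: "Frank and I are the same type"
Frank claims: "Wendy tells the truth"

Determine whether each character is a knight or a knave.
Wendy is a knight.
Frank is a knight.

Verification:
- Wendy (knight) says "Frank and I are the same type" - this is TRUE because Wendy is a knight and Frank is a knight.
- Frank (knight) says "Wendy tells the truth" - this is TRUE because Wendy is a knight.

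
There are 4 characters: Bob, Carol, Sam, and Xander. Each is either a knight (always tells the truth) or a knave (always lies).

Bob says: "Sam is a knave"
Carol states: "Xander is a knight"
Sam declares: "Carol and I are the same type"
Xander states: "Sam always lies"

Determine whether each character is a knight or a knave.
Bob is a knight.
Carol is a knight.
Sam is a knave.
Xander is a knight.

Verification:
- Bob (knight) says "Sam is a knave" - this is TRUE because Sam is a knave.
- Carol (knight) says "Xander is a knight" - this is TRUE because Xander is a knight.
- Sam (knave) says "Carol and I are the same type" - this is FALSE (a lie) because Sam is a knave and Carol is a knight.
- Xander (knight) says "Sam always lies" - this is TRUE because Sam is a knave.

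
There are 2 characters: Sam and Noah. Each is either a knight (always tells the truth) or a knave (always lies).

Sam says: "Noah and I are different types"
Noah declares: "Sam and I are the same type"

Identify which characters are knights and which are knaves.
Sam is a knight.
Noah is a knave.

Verification:
- Sam (knight) says "Noah and I are different types" - this is TRUE because Sam is a knight and Noah is a knave.
- Noah (knave) says "Sam and I are the same type" - this is FALSE (a lie) because Noah is a knave and Sam is a knight.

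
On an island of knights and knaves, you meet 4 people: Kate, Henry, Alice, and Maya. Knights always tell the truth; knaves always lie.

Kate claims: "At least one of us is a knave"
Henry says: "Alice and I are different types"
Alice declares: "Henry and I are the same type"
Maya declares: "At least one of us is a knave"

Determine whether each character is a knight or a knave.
Kate is a knight.
Henry is a knight.
Alice is a knave.
Maya is a knight.

Verification:
- Kate (knight) says "At least one of us is a knave" - this is TRUE because Alice is a knave.
- Henry (knight) says "Alice and I are different types" - this is TRUE because Henry is a knight and Alice is a knave.
- Alice (knave) says "Henry and I are the same type" - this is FALSE (a lie) because Alice is a knave and Henry is a knight.
- Maya (knight) says "At least one of us is a knave" - this is TRUE because Alice is a knave.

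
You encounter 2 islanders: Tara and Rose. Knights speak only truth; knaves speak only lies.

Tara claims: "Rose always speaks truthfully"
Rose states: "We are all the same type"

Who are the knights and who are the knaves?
Tara is a knight.
Rose is a knight.

Verification:
- Tara (knight) says "Rose always speaks truthfully" - this is TRUE because Rose is a knight.
- Rose (knight) says "We are all the same type" - this is TRUE because Tara and Rose are knights.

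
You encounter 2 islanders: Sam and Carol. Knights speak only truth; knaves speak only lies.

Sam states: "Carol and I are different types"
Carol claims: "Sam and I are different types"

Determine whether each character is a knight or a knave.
Sam is a knave.
Carol is a knave.

Verification:
- Sam (knave) says "Carol and I are different types" - this is FALSE (a lie) because Sam is a knave and Carol is a knave.
- Carol (knave) says "Sam and I are different types" - this is FALSE (a lie) because Carol is a knave and Sam is a knave.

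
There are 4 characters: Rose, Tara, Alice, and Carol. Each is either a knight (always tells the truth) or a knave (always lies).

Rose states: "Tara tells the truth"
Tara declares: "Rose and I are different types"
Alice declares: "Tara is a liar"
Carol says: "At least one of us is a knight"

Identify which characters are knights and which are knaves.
Rose is a knave.
Tara is a knave.
Alice is a knight.
Carol is a knight.

Verification:
- Rose (knave) says "Tara tells the truth" - this is FALSE (a lie) because Tara is a knave.
- Tara (knave) says "Rose and I are different types" - this is FALSE (a lie) because Tara is a knave and Rose is a knave.
- Alice (knight) says "Tara is a liar" - this is TRUE because Tara is a knave.
- Carol (knight) says "At least one of us is a knight" - this is TRUE because Alice and Carol are knights.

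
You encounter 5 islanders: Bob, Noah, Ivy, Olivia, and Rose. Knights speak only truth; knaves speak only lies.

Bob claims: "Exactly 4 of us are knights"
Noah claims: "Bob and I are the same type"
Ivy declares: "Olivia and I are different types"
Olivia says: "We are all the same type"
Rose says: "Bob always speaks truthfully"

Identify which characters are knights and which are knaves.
Bob is a knight.
Noah is a knight.
Ivy is a knight.
Olivia is a knave.
Rose is a knight.

Verification:
- Bob (knight) says "Exactly 4 of us are knights" - this is TRUE because there are 4 knights.
- Noah (knight) says "Bob and I are the same type" - this is TRUE because Noah is a knight and Bob is a knight.
- Ivy (knight) says "Olivia and I are different types" - this is TRUE because Ivy is a knight and Olivia is a knave.
- Olivia (knave) says "We are all the same type" - this is FALSE (a lie) because Bob, Noah, Ivy, and Rose are knights and Olivia is a knave.
- Rose (knight) says "Bob always speaks truthfully" - this is TRUE because Bob is a knight.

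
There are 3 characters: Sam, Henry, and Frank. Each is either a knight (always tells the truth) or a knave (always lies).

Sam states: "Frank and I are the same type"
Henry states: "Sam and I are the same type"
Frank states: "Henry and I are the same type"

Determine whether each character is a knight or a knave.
Sam is a knight.
Henry is a knight.
Frank is a knight.

Verification:
- Sam (knight) says "Frank and I are the same type" - this is TRUE because Sam is a knight and Frank is a knight.
- Henry (knight) says "Sam and I are the same type" - this is TRUE because Henry is a knight and Sam is a knight.
- Frank (knight) says "Henry and I are the same type" - this is TRUE because Frank is a knight and Henry is a knight.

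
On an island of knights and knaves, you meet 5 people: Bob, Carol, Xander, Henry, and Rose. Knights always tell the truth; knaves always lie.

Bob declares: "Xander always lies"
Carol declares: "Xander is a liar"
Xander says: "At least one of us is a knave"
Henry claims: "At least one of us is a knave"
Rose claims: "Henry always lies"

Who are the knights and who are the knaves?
Bob is a knave.
Carol is a knave.
Xander is a knight.
Henry is a knight.
Rose is a knave.

Verification:
- Bob (knave) says "Xander always lies" - this is FALSE (a lie) because Xander is a knight.
- Carol (knave) says "Xander is a liar" - this is FALSE (a lie) because Xander is a knight.
- Xander (knight) says "At least one of us is a knave" - this is TRUE because Bob, Carol, and Rose are knaves.
- Henry (knight) says "At least one of us is a knave" - this is TRUE because Bob, Carol, and Rose are knaves.
- Rose (knave) says "Henry always lies" - this is FALSE (a lie) because Henry is a knight.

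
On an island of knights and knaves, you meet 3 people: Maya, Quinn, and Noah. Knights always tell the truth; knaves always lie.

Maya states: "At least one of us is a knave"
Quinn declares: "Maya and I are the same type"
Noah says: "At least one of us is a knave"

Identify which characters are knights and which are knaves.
Maya is a knight.
Quinn is a knave.
Noah is a knight.

Verification:
- Maya (knight) says "At least one of us is a knave" - this is TRUE because Quinn is a knave.
- Quinn (knave) says "Maya and I are the same type" - this is FALSE (a lie) because Quinn is a knave and Maya is a knight.
- Noah (knight) says "At least one of us is a knave" - this is TRUE because Quinn is a knave.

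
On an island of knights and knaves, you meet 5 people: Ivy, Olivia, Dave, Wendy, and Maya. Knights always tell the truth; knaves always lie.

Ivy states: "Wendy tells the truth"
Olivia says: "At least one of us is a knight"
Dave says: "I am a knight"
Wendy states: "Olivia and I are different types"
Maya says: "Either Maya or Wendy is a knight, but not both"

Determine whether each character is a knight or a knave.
Ivy is a knave.
Olivia is a knave.
Dave is a knave.
Wendy is a knave.
Maya is a knave.

Verification:
- Ivy (knave) says "Wendy tells the truth" - this is FALSE (a lie) because Wendy is a knave.
- Olivia (knave) says "At least one of us is a knight" - this is FALSE (a lie) because no one is a knight.
- Dave (knave) says "I am a knight" - this is FALSE (a lie) because Dave is a knave.
- Wendy (knave) says "Olivia and I are different types" - this is FALSE (a lie) because Wendy is a knave and Olivia is a knave.
- Maya (knave) says "Either Maya or Wendy is a knight, but not both" - this is FALSE (a lie) because Maya is a knave and Wendy is a knave.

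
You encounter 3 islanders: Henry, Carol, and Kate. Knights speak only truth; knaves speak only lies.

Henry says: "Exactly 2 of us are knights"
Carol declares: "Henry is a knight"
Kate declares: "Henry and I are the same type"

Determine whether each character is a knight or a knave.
Henry is a knight.
Carol is a knight.
Kate is a knave.

Verification:
- Henry (knight) says "Exactly 2 of us are knights" - this is TRUE because there are 2 knights.
- Carol (knight) says "Henry is a knight" - this is TRUE because Henry is a knight.
- Kate (knave) says "Henry and I are the same type" - this is FALSE (a lie) because Kate is a knave and Henry is a knight.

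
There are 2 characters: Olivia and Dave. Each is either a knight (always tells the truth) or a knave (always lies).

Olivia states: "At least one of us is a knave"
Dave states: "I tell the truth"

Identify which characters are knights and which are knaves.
Olivia is a knight.
Dave is a knave.

Verification:
- Olivia (knight) says "At least one of us is a knave" - this is TRUE because Dave is a knave.
- Dave (knave) says "I tell the truth" - this is FALSE (a lie) because Dave is a knave.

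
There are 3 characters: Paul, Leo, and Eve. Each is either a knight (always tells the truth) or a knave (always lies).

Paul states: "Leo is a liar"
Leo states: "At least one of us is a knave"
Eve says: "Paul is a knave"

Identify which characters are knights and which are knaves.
Paul is a knave.
Leo is a knight.
Eve is a knight.

Verification:
- Paul (knave) says "Leo is a liar" - this is FALSE (a lie) because Leo is a knight.
- Leo (knight) says "At least one of us is a knave" - this is TRUE because Paul is a knave.
- Eve (knight) says "Paul is a knave" - this is TRUE because Paul is a knave.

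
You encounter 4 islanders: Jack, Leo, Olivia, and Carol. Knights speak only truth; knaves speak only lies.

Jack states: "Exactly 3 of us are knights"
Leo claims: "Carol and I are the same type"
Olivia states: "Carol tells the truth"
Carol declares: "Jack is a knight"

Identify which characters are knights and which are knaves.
Jack is a knight.
Leo is a knave.
Olivia is a knight.
Carol is a knight.

Verification:
- Jack (knight) says "Exactly 3 of us are knights" - this is TRUE because there are 3 knights.
- Leo (knave) says "Carol and I are the same type" - this is FALSE (a lie) because Leo is a knave and Carol is a knight.
- Olivia (knight) says "Carol tells the truth" - this is TRUE because Carol is a knight.
- Carol (knight) says "Jack is a knight" - this is TRUE because Jack is a knight.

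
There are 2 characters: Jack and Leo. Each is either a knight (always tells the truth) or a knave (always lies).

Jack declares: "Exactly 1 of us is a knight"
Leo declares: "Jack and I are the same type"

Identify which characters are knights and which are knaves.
Jack is a knight.
Leo is a knave.

Verification:
- Jack (knight) says "Exactly 1 of us is a knight" - this is TRUE because there are 1 knights.
- Leo (knave) says "Jack and I are the same type" - this is FALSE (a lie) because Leo is a knave and Jack is a knight.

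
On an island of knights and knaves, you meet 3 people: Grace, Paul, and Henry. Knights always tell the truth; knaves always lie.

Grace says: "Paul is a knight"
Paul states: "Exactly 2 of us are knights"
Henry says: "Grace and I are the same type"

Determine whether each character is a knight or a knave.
Grace is a knight.
Paul is a knight.
Henry is a knave.

Verification:
- Grace (knight) says "Paul is a knight" - this is TRUE because Paul is a knight.
- Paul (knight) says "Exactly 2 of us are knights" - this is TRUE because there are 2 knights.
- Henry (knave) says "Grace and I are the same type" - this is FALSE (a lie) because Henry is a knave and Grace is a knight.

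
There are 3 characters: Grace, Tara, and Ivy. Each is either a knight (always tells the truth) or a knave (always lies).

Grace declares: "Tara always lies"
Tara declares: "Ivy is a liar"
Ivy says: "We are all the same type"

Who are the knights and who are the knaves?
Grace is a knave.
Tara is a knight.
Ivy is a knave.

Verification:
- Grace (knave) says "Tara always lies" - this is FALSE (a lie) because Tara is a knight.
- Tara (knight) says "Ivy is a liar" - this is TRUE because Ivy is a knave.
- Ivy (knave) says "We are all the same type" - this is FALSE (a lie) because Tara is a knight and Grace and Ivy are knaves.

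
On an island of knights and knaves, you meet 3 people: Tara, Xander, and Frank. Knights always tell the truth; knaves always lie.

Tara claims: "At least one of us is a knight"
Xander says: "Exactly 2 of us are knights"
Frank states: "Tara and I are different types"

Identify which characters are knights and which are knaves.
Tara is a knave.
Xander is a knave.
Frank is a knave.

Verification:
- Tara (knave) says "At least one of us is a knight" - this is FALSE (a lie) because no one is a knight.
- Xander (knave) says "Exactly 2 of us are knights" - this is FALSE (a lie) because there are 0 knights.
- Frank (knave) says "Tara and I are different types" - this is FALSE (a lie) because Frank is a knave and Tara is a knave.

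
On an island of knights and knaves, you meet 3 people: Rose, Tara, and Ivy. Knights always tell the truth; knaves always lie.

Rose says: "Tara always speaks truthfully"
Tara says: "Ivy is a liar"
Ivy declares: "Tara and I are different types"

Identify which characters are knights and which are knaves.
Rose is a knave.
Tara is a knave.
Ivy is a knight.

Verification:
- Rose (knave) says "Tara always speaks truthfully" - this is FALSE (a lie) because Tara is a knave.
- Tara (knave) says "Ivy is a liar" - this is FALSE (a lie) because Ivy is a knight.
- Ivy (knight) says "Tara and I are different types" - this is TRUE because Ivy is a knight and Tara is a knave.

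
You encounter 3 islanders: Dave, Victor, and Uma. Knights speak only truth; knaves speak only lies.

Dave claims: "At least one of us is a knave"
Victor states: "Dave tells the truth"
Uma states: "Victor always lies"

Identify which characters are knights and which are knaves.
Dave is a knight.
Victor is a knight.
Uma is a knave.

Verification:
- Dave (knight) says "At least one of us is a knave" - this is TRUE because Uma is a knave.
- Victor (knight) says "Dave tells the truth" - this is TRUE because Dave is a knight.
- Uma (knave) says "Victor always lies" - this is FALSE (a lie) because Victor is a knight.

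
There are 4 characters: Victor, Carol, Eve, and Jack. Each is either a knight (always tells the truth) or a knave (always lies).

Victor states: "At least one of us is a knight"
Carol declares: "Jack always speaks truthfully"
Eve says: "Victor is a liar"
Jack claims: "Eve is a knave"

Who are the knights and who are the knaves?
Victor is a knight.
Carol is a knight.
Eve is a knave.
Jack is a knight.

Verification:
- Victor (knight) says "At least one of us is a knight" - this is TRUE because Victor, Carol, and Jack are knights.
- Carol (knight) says "Jack always speaks truthfully" - this is TRUE because Jack is a knight.
- Eve (knave) says "Victor is a liar" - this is FALSE (a lie) because Victor is a knight.
- Jack (knight) says "Eve is a knave" - this is TRUE because Eve is a knave.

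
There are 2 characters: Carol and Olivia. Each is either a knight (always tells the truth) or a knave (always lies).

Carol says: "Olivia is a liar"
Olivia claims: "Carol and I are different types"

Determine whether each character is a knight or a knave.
Carol is a knave.
Olivia is a knight.

Verification:
- Carol (knave) says "Olivia is a liar" - this is FALSE (a lie) because Olivia is a knight.
- Olivia (knight) says "Carol and I are different types" - this is TRUE because Olivia is a knight and Carol is a knave.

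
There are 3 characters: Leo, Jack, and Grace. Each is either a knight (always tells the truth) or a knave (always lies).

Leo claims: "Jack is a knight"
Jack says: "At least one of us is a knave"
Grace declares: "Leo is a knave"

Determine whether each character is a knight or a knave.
Leo is a knight.
Jack is a knight.
Grace is a knave.

Verification:
- Leo (knight) says "Jack is a knight" - this is TRUE because Jack is a knight.
- Jack (knight) says "At least one of us is a knave" - this is TRUE because Grace is a knave.
- Grace (knave) says "Leo is a knave" - this is FALSE (a lie) because Leo is a knight.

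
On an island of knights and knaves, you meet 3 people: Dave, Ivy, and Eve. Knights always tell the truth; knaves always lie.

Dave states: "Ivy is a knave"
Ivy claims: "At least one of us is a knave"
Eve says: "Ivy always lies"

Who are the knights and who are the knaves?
Dave is a knave.
Ivy is a knight.
Eve is a knave.

Verification:
- Dave (knave) says "Ivy is a knave" - this is FALSE (a lie) because Ivy is a knight.
- Ivy (knight) says "At least one of us is a knave" - this is TRUE because Dave and Eve are knaves.
- Eve (knave) says "Ivy always lies" - this is FALSE (a lie) because Ivy is a knight.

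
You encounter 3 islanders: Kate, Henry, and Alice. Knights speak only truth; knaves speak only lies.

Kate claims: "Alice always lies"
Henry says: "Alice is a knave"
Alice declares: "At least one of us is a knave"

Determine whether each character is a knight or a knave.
Kate is a knave.
Henry is a knave.
Alice is a knight.

Verification:
- Kate (knave) says "Alice always lies" - this is FALSE (a lie) because Alice is a knight.
- Henry (knave) says "Alice is a knave" - this is FALSE (a lie) because Alice is a knight.
- Alice (knight) says "At least one of us is a knave" - this is TRUE because Kate and Henry are knaves.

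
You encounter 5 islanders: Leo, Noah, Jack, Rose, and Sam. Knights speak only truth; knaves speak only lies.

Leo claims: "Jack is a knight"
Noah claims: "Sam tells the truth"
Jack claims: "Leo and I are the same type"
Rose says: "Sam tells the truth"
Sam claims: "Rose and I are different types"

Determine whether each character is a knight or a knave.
Leo is a knight.
Noah is a knave.
Jack is a knight.
Rose is a knave.
Sam is a knave.

Verification:
- Leo (knight) says "Jack is a knight" - this is TRUE because Jack is a knight.
- Noah (knave) says "Sam tells the truth" - this is FALSE (a lie) because Sam is a knave.
- Jack (knight) says "Leo and I are the same type" - this is TRUE because Jack is a knight and Leo is a knight.
- Rose (knave) says "Sam tells the truth" - this is FALSE (a lie) because Sam is a knave.
- Sam (knave) says "Rose and I are different types" - this is FALSE (a lie) because Sam is a knave and Rose is a knave.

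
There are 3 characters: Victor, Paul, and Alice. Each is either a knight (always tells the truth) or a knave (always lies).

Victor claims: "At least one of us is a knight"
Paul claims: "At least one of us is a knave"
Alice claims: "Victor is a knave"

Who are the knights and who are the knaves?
Victor is a knight.
Paul is a knight.
Alice is a knave.

Verification:
- Victor (knight) says "At least one of us is a knight" - this is TRUE because Victor and Paul are knights.
- Paul (knight) says "At least one of us is a knave" - this is TRUE because Alice is a knave.
- Alice (knave) says "Victor is a knave" - this is FALSE (a lie) because Victor is a knight.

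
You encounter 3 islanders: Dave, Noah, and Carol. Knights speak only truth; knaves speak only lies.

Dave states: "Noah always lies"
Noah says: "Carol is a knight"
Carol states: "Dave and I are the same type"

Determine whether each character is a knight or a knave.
Dave is a knight.
Noah is a knave.
Carol is a knave.

Verification:
- Dave (knight) says "Noah always lies" - this is TRUE because Noah is a knave.
- Noah (knave) says "Carol is a knight" - this is FALSE (a lie) because Carol is a knave.
- Carol (knave) says "Dave and I are the same type" - this is FALSE (a lie) because Carol is a knave and Dave is a knight.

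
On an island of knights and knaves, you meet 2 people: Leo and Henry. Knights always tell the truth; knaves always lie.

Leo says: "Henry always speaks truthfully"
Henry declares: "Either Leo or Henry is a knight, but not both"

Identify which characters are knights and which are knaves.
Leo is a knave.
Henry is a knave.

Verification:
- Leo (knave) says "Henry always speaks truthfully" - this is FALSE (a lie) because Henry is a knave.
- Henry (knave) says "Either Leo or Henry is a knight, but not both" - this is FALSE (a lie) because Leo is a knave and Henry is a knave.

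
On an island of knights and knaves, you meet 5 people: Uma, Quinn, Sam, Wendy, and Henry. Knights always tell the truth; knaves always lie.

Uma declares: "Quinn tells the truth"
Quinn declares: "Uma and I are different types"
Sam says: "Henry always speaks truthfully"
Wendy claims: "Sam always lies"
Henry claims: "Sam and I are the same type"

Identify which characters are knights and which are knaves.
Uma is a knave.
Quinn is a knave.
Sam is a knight.
Wendy is a knave.
Henry is a knight.

Verification:
- Uma (knave) says "Quinn tells the truth" - this is FALSE (a lie) because Quinn is a knave.
- Quinn (knave) says "Uma and I are different types" - this is FALSE (a lie) because Quinn is a knave and Uma is a knave.
- Sam (knight) says "Henry always speaks truthfully" - this is TRUE because Henry is a knight.
- Wendy (knave) says "Sam always lies" - this is FALSE (a lie) because Sam is a knight.
- Henry (knight) says "Sam and I are the same type" - this is TRUE because Henry is a knight and Sam is a knight.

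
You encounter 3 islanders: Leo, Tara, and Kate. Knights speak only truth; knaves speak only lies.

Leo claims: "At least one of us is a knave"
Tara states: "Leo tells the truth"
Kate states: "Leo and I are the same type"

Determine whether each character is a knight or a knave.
Leo is a knight.
Tara is a knight.
Kate is a knave.

Verification:
- Leo (knight) says "At least one of us is a knave" - this is TRUE because Kate is a knave.
- Tara (knight) says "Leo tells the truth" - this is TRUE because Leo is a knight.
- Kate (knave) says "Leo and I are the same type" - this is FALSE (a lie) because Kate is a knave and Leo is a knight.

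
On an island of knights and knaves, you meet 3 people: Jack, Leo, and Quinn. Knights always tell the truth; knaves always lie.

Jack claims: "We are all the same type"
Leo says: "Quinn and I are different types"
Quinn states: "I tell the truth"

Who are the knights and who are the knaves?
Jack is a knave.
Leo is a knight.
Quinn is a knave.

Verification:
- Jack (knave) says "We are all the same type" - this is FALSE (a lie) because Leo is a knight and Jack and Quinn are knaves.
- Leo (knight) says "Quinn and I are different types" - this is TRUE because Leo is a knight and Quinn is a knave.
- Quinn (knave) says "I tell the truth" - this is FALSE (a lie) because Quinn is a knave.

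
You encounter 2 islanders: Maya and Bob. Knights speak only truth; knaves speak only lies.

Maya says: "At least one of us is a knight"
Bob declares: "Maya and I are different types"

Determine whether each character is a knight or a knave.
Maya is a knave.
Bob is a knave.

Verification:
- Maya (knave) says "At least one of us is a knight" - this is FALSE (a lie) because no one is a knight.
- Bob (knave) says "Maya and I are different types" - this is FALSE (a lie) because Bob is a knave and Maya is a knave.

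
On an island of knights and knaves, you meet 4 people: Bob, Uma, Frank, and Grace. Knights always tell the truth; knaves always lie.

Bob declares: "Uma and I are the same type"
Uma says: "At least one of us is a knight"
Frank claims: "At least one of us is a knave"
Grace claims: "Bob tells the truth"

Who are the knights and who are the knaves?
Bob is a knave.
Uma is a knight.
Frank is a knight.
Grace is a knave.

Verification:
- Bob (knave) says "Uma and I are the same type" - this is FALSE (a lie) because Bob is a knave and Uma is a knight.
- Uma (knight) says "At least one of us is a knight" - this is TRUE because Uma and Frank are knights.
- Frank (knight) says "At least one of us is a knave" - this is TRUE because Bob and Grace are knaves.
- Grace (knave) says "Bob tells the truth" - this is FALSE (a lie) because Bob is a knave.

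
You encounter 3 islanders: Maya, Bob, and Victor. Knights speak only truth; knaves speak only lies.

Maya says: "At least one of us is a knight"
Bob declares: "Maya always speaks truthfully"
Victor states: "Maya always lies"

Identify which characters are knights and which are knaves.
Maya is a knight.
Bob is a knight.
Victor is a knave.

Verification:
- Maya (knight) says "At least one of us is a knight" - this is TRUE because Maya and Bob are knights.
- Bob (knight) says "Maya always speaks truthfully" - this is TRUE because Maya is a knight.
- Victor (knave) says "Maya always lies" - this is FALSE (a lie) because Maya is a knight.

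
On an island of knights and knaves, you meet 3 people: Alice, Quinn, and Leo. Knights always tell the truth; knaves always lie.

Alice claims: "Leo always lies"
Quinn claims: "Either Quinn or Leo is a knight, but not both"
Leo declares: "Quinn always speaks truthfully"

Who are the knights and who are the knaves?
Alice is a knight.
Quinn is a knave.
Leo is a knave.

Verification:
- Alice (knight) says "Leo always lies" - this is TRUE because Leo is a knave.
- Quinn (knave) says "Either Quinn or Leo is a knight, but not both" - this is FALSE (a lie) because Quinn is a knave and Leo is a knave.
- Leo (knave) says "Quinn always speaks truthfully" - this is FALSE (a lie) because Quinn is a knave.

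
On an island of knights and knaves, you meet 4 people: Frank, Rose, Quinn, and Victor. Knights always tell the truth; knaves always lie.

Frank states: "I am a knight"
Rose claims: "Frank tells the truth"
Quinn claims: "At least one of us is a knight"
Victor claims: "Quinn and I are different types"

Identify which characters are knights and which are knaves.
Frank is a knave.
Rose is a knave.
Quinn is a knave.
Victor is a knave.

Verification:
- Frank (knave) says "I am a knight" - this is FALSE (a lie) because Frank is a knave.
- Rose (knave) says "Frank tells the truth" - this is FALSE (a lie) because Frank is a knave.
- Quinn (knave) says "At least one of us is a knight" - this is FALSE (a lie) because no one is a knight.
- Victor (knave) says "Quinn and I are different types" - this is FALSE (a lie) because Victor is a knave and Quinn is a knave.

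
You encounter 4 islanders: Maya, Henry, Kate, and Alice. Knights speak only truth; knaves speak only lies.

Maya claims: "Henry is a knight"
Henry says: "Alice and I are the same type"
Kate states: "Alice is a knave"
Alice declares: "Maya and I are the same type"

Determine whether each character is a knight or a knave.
Maya is a knight.
Henry is a knight.
Kate is a knave.
Alice is a knight.

Verification:
- Maya (knight) says "Henry is a knight" - this is TRUE because Henry is a knight.
- Henry (knight) says "Alice and I are the same type" - this is TRUE because Henry is a knight and Alice is a knight.
- Kate (knave) says "Alice is a knave" - this is FALSE (a lie) because Alice is a knight.
- Alice (knight) says "Maya and I are the same type" - this is TRUE because Alice is a knight and Maya is a knight.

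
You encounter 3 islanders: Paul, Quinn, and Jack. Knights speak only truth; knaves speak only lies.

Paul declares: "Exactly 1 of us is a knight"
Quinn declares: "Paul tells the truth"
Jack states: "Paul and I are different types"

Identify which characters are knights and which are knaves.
Paul is a knave.
Quinn is a knave.
Jack is a knave.

Verification:
- Paul (knave) says "Exactly 1 of us is a knight" - this is FALSE (a lie) because there are 0 knights.
- Quinn (knave) says "Paul tells the truth" - this is FALSE (a lie) because Paul is a knave.
- Jack (knave) says "Paul and I are different types" - this is FALSE (a lie) because Jack is a knave and Paul is a knave.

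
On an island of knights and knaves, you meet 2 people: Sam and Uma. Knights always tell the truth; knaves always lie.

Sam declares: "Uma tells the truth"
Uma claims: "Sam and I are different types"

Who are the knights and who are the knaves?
Sam is a knave.
Uma is a knave.

Verification:
- Sam (knave) says "Uma tells the truth" - this is FALSE (a lie) because Uma is a knave.
- Uma (knave) says "Sam and I are different types" - this is FALSE (a lie) because Uma is a knave and Sam is a knave.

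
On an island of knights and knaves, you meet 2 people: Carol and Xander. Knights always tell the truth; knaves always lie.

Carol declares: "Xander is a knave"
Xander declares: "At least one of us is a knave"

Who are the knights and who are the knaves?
Carol is a knave.
Xander is a knight.

Verification:
- Carol (knave) says "Xander is a knave" - this is FALSE (a lie) because Xander is a knight.
- Xander (knight) says "At least one of us is a knave" - this is TRUE because Carol is a knave.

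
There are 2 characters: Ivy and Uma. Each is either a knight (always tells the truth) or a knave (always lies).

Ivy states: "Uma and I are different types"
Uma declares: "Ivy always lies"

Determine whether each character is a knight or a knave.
Ivy is a knight.
Uma is a knave.

Verification:
- Ivy (knight) says "Uma and I are different types" - this is TRUE because Ivy is a knight and Uma is a knave.
- Uma (knave) says "Ivy always lies" - this is FALSE (a lie) because Ivy is a knight.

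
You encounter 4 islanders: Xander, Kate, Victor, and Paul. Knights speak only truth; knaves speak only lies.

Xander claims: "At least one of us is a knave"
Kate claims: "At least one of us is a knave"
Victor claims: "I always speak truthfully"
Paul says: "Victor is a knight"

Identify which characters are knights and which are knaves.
Xander is a knight.
Kate is a knight.
Victor is a knave.
Paul is a knave.

Verification:
- Xander (knight) says "At least one of us is a knave" - this is TRUE because Victor and Paul are knaves.
- Kate (knight) says "At least one of us is a knave" - this is TRUE because Victor and Paul are knaves.
- Victor (knave) says "I always speak truthfully" - this is FALSE (a lie) because Victor is a knave.
- Paul (knave) says "Victor is a knight" - this is FALSE (a lie) because Victor is a knave.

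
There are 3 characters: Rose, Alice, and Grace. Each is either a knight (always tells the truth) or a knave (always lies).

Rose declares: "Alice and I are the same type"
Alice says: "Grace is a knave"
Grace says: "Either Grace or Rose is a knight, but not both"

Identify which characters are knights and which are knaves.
Rose is a knave.
Alice is a knight.
Grace is a knave.

Verification:
- Rose (knave) says "Alice and I are the same type" - this is FALSE (a lie) because Rose is a knave and Alice is a knight.
- Alice (knight) says "Grace is a knave" - this is TRUE because Grace is a knave.
- Grace (knave) says "Either Grace or Rose is a knight, but not both" - this is FALSE (a lie) because Grace is a knave and Rose is a knave.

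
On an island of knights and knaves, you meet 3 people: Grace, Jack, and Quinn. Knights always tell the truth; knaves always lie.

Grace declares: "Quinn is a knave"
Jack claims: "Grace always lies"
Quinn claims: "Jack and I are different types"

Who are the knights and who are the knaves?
Grace is a knight.
Jack is a knave.
Quinn is a knave.

Verification:
- Grace (knight) says "Quinn is a knave" - this is TRUE because Quinn is a knave.
- Jack (knave) says "Grace always lies" - this is FALSE (a lie) because Grace is a knight.
- Quinn (knave) says "Jack and I are different types" - this is FALSE (a lie) because Quinn is a knave and Jack is a knave.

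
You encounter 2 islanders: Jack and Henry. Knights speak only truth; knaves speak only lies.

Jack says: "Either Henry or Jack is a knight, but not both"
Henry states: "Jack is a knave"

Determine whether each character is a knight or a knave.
Jack is a knight.
Henry is a knave.

Verification:
- Jack (knight) says "Either Henry or Jack is a knight, but not both" - this is TRUE because Henry is a knave and Jack is a knight.
- Henry (knave) says "Jack is a knave" - this is FALSE (a lie) because Jack is a knight.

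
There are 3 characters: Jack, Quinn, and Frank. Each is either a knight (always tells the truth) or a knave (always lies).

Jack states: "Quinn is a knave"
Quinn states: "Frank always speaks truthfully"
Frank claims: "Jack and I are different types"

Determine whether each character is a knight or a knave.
Jack is a knave.
Quinn is a knight.
Frank is a knight.

Verification:
- Jack (knave) says "Quinn is a knave" - this is FALSE (a lie) because Quinn is a knight.
- Quinn (knight) says "Frank always speaks truthfully" - this is TRUE because Frank is a knight.
- Frank (knight) says "Jack and I are different types" - this is TRUE because Frank is a knight and Jack is a knave.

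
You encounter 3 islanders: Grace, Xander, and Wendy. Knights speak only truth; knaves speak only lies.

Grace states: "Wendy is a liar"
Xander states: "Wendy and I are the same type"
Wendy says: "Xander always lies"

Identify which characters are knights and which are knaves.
Grace is a knave.
Xander is a knave.
Wendy is a knight.

Verification:
- Grace (knave) says "Wendy is a liar" - this is FALSE (a lie) because Wendy is a knight.
- Xander (knave) says "Wendy and I are the same type" - this is FALSE (a lie) because Xander is a knave and Wendy is a knight.
- Wendy (knight) says "Xander always lies" - this is TRUE because Xander is a knave.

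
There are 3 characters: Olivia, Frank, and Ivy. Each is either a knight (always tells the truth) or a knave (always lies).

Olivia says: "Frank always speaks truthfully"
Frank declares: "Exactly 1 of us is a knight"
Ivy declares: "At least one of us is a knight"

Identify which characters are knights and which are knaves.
Olivia is a knave.
Frank is a knave.
Ivy is a knave.

Verification:
- Olivia (knave) says "Frank always speaks truthfully" - this is FALSE (a lie) because Frank is a knave.
- Frank (knave) says "Exactly 1 of us is a knight" - this is FALSE (a lie) because there are 0 knights.
- Ivy (knave) says "At least one of us is a knight" - this is FALSE (a lie) because no one is a knight.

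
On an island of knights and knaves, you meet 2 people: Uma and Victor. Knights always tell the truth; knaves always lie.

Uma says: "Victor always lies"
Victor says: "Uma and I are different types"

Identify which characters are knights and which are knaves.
Uma is a knave.
Victor is a knight.

Verification:
- Uma (knave) says "Victor always lies" - this is FALSE (a lie) because Victor is a knight.
- Victor (knight) says "Uma and I are different types" - this is TRUE because Victor is a knight and Uma is a knave.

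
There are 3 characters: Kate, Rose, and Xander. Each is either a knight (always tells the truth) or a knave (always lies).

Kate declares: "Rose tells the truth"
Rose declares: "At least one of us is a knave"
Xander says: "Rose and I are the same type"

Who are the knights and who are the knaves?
Kate is a knight.
Rose is a knight.
Xander is a knave.

Verification:
- Kate (knight) says "Rose tells the truth" - this is TRUE because Rose is a knight.
- Rose (knight) says "At least one of us is a knave" - this is TRUE because Xander is a knave.
- Xander (knave) says "Rose and I are the same type" - this is FALSE (a lie) because Xander is a knave and Rose is a knight.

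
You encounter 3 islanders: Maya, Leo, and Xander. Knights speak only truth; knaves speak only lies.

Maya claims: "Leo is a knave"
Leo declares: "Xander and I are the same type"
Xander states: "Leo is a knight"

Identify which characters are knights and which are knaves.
Maya is a knave.
Leo is a knight.
Xander is a knight.

Verification:
- Maya (knave) says "Leo is a knave" - this is FALSE (a lie) because Leo is a knight.
- Leo (knight) says "Xander and I are the same type" - this is TRUE because Leo is a knight and Xander is a knight.
- Xander (knight) says "Leo is a knight" - this is TRUE because Leo is a knight.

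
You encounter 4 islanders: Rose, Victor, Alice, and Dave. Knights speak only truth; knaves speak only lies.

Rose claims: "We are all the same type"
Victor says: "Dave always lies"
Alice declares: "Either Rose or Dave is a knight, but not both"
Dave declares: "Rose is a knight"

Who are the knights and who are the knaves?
Rose is a knave.
Victor is a knight.
Alice is a knave.
Dave is a knave.

Verification:
- Rose (knave) says "We are all the same type" - this is FALSE (a lie) because Victor is a knight and Rose, Alice, and Dave are knaves.
- Victor (knight) says "Dave always lies" - this is TRUE because Dave is a knave.
- Alice (knave) says "Either Rose or Dave is a knight, but not both" - this is FALSE (a lie) because Rose is a knave and Dave is a knave.
- Dave (knave) says "Rose is a knight" - this is FALSE (a lie) because Rose is a knave.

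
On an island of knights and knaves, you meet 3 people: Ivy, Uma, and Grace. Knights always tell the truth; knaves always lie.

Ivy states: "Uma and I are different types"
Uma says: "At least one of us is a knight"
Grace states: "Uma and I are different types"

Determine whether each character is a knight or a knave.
Ivy is a knave.
Uma is a knave.
Grace is a knave.

Verification:
- Ivy (knave) says "Uma and I are different types" - this is FALSE (a lie) because Ivy is a knave and Uma is a knave.
- Uma (knave) says "At least one of us is a knight" - this is FALSE (a lie) because no one is a knight.
- Grace (knave) says "Uma and I are different types" - this is FALSE (a lie) because Grace is a knave and Uma is a knave.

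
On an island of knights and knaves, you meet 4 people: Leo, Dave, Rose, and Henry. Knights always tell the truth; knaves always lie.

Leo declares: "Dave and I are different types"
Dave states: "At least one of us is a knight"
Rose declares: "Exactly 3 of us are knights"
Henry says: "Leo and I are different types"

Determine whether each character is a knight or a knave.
Leo is a knave.
Dave is a knave.
Rose is a knave.
Henry is a knave.

Verification:
- Leo (knave) says "Dave and I are different types" - this is FALSE (a lie) because Leo is a knave and Dave is a knave.
- Dave (knave) says "At least one of us is a knight" - this is FALSE (a lie) because no one is a knight.
- Rose (knave) says "Exactly 3 of us are knights" - this is FALSE (a lie) because there are 0 knights.
- Henry (knave) says "Leo and I are different types" - this is FALSE (a lie) because Henry is a knave and Leo is a knave.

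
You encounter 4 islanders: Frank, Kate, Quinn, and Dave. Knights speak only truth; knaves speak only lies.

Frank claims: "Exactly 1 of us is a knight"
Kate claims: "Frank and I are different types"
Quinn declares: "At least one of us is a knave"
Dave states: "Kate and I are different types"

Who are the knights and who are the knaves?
Frank is a knave.
Kate is a knave.
Quinn is a knight.
Dave is a knight.

Verification:
- Frank (knave) says "Exactly 1 of us is a knight" - this is FALSE (a lie) because there are 2 knights.
- Kate (knave) says "Frank and I are different types" - this is FALSE (a lie) because Kate is a knave and Frank is a knave.
- Quinn (knight) says "At least one of us is a knave" - this is TRUE because Frank and Kate are knaves.
- Dave (knight) says "Kate and I are different types" - this is TRUE because Dave is a knight and Kate is a knave.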